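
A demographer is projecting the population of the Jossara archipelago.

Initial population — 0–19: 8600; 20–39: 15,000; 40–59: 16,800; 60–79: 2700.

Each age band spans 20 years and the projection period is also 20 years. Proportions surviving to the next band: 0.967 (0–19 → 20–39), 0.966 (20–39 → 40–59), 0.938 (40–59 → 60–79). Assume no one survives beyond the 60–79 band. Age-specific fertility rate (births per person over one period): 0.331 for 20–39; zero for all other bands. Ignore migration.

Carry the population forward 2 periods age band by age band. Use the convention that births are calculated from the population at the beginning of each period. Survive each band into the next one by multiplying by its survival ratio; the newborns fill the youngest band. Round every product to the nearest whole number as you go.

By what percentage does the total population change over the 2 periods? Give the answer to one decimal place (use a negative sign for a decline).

-32.3

Let band 1 be 0–19 through band 4 = 60–79.
After projecting period 1:
Births: 15000 * 0.331 = 4965
Band 2: 8600 * 0.967 = 8316
Band 3: 15000 * 0.966 = 14490
Band 4: 16800 * 0.938 = 15758
End of period: [4965, 8316, 14490, 15758]
After projecting period 2:
Births: 8316 * 0.331 = 2753
Band 2: 4965 * 0.967 = 4801
Band 3: 8316 * 0.966 = 8033
Band 4: 14490 * 0.938 = 13592
End of period: [2753, 4801, 8033, 13592]
Total: 43100 → 29179; change = -13921; percentage change = -32.3%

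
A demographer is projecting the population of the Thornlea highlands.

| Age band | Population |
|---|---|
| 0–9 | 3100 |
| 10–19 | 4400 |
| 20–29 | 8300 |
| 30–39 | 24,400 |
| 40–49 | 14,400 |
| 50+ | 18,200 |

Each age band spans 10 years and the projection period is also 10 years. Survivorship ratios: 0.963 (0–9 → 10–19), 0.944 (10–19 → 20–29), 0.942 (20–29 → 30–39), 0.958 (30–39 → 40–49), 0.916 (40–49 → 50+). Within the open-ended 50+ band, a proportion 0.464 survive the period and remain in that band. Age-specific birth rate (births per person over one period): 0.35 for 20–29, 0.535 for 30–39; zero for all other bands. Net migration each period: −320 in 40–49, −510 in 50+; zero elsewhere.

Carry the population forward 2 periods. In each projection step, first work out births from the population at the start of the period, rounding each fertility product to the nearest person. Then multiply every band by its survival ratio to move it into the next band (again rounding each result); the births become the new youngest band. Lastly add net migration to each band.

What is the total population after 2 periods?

65318

— Period 1 —
Births: 8300 × 0.35 = 2905  |  24400 × 0.535 = 13054 → 15959
10–19: 3100 × 0.963 = 2985
20–29: 4400 × 0.944 = 4154
30–39: 8300 × 0.942 = 7819
40–49: 24400 × 0.958 = 23375
50+: 14400 × 0.916 + 18200 × 0.464 = 13190 + 8445 = 21635
Net migration: 40–49 − 320 → 23055; 50+ − 510 → 21125
→ [15959, 2985, 4154, 7819, 23055, 21125]
— Period 2 —
Births: 4154 × 0.35 = 1454  |  7819 × 0.535 = 4183 → 5637
10–19: 15959 × 0.963 = 15369
20–29: 2985 × 0.944 = 2818
30–39: 4154 × 0.942 = 3913
40–49: 7819 × 0.958 = 7491
50+: 23055 × 0.916 + 21125 × 0.464 = 21118 + 9802 = 30920
Net migration: 40–49 − 320 → 7171; 50+ − 510 → 30410
→ [5637, 15369, 2818, 3913, 7171, 30410]
Total after period 2: 5637 + 15369 + 2818 + 3913 + 7171 + 30410 = 65318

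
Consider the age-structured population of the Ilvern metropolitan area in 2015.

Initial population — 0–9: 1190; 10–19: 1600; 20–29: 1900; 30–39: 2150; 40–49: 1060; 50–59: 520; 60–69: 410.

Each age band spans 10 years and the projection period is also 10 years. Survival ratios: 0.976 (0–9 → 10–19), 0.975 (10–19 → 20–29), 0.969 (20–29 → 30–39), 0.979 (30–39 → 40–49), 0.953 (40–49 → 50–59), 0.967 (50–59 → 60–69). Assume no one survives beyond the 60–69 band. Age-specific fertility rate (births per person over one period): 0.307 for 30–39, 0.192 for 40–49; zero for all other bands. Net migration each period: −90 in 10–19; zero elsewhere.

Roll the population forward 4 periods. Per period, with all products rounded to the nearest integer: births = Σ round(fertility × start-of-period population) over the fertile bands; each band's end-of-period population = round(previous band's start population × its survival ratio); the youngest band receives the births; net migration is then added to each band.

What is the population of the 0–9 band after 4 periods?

[period 1]
Births: 2150 × 0.307 = 660  |  1060 × 0.192 = 204 ⇒ total 864
10–19: 1190 × 0.976 = 1161
20–29: 1600 × 0.975 = 1560
30–39: 1900 × 0.969 = 1841
40–49: 2150 × 0.979 = 2105
50–59: 1060 × 0.953 = 1010
60–69: 520 × 0.967 = 503
Net migration: 10–19 − 90 → 1071
→ [864, 1071, 1560, 1841, 2105, 1010, 503]
[period 2]
Births: 1841 × 0.307 = 565  |  2105 × 0.192 = 404 ⇒ total 969
10–19: 864 × 0.976 = 843
20–29: 1071 × 0.975 = 1044
30–39: 1560 × 0.969 = 1512
40–49: 1841 × 0.979 = 1802
50–59: 2105 × 0.953 = 2006
60–69: 1010 × 0.967 = 977
Net migration: 10–19 − 90 → 753
→ [969, 753, 1044, 1512, 1802, 2006, 977]
[period 3]
Births: 1512 × 0.307 = 464  |  1802 × 0.192 = 346 ⇒ total 810
10–19: 969 × 0.976 = 946
20–29: 753 × 0.975 = 734
30–39: 1044 × 0.969 = 1012
40–49: 1512 × 0.979 = 1480
50–59: 1802 × 0.953 = 1717
60–69: 2006 × 0.967 = 1940
Net migration: 10–19 − 90 → 856
→ [810, 856, 734, 1012, 1480, 1717, 1940]
[period 4]
Births: 1012 × 0.307 = 311  |  1480 × 0.192 = 284 ⇒ total 595
10–19: 810 × 0.976 = 791
20–29: 856 × 0.975 = 835
30–39: 734 × 0.969 = 711
40–49: 1012 × 0.979 = 991
50–59: 1480 × 0.953 = 1410
60–69: 1717 × 0.967 = 1660
Net migration: 10–19 − 90 → 701
→ [595, 701, 835, 711, 991, 1410, 1660]

595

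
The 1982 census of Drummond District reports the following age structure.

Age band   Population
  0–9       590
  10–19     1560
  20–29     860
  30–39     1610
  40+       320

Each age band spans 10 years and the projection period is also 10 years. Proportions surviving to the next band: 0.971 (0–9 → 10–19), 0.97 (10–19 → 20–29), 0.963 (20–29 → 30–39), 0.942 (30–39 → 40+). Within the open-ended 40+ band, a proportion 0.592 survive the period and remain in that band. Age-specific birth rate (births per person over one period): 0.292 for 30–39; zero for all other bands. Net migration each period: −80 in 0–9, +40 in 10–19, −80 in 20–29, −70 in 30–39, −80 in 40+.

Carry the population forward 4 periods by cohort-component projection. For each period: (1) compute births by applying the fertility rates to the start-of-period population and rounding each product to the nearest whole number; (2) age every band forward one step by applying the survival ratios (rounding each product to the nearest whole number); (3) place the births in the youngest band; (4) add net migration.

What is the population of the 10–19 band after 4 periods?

334

Let band 1 be 0–9 through band 5 = 40+.
After projecting period 1:
Births: 1610 × 0.292 = 470
Band 2: 590 × 0.971 = 573
Band 3: 1560 × 0.97 = 1513
Band 4: 860 × 0.963 = 828
Band 5: 1610 × 0.942 + 320 × 0.592 = 1517 + 189 = 1706
Net migration: Band 1 − 80 → 390; Band 2 + 40 → 613; Band 3 − 80 → 1433; Band 4 − 70 → 758; Band 5 − 80 → 1626
End of period: [390, 613, 1433, 758, 1626]
After projecting period 2:
Births: 758 × 0.292 = 221
Band 2: 390 × 0.971 = 379
Band 3: 613 × 0.97 = 595
Band 4: 1433 × 0.963 = 1380
Band 5: 758 × 0.942 + 1626 × 0.592 = 714 + 963 = 1677
Net migration: Band 1 − 80 → 141; Band 2 + 40 → 419; Band 3 − 80 → 515; Band 4 − 70 → 1310; Band 5 − 80 → 1597
End of period: [141, 419, 515, 1310, 1597]
After projecting period 3:
Births: 1310 × 0.292 = 383
Band 2: 141 × 0.971 = 137
Band 3: 419 × 0.97 = 406
Band 4: 515 × 0.963 = 496
Band 5: 1310 × 0.942 + 1597 × 0.592 = 1234 + 945 = 2179
Net migration: Band 1 − 80 → 303; Band 2 + 40 → 177; Band 3 − 80 → 326; Band 4 − 70 → 426; Band 5 − 80 → 2099
End of period: [303, 177, 326, 426, 2099]
After projecting period 4:
Births: 426 × 0.292 = 124
Band 2: 303 × 0.971 = 294
Band 3: 177 × 0.97 = 172
Band 4: 326 × 0.963 = 314
Band 5: 426 × 0.942 + 2099 × 0.592 = 401 + 1243 = 1644
Net migration: Band 1 − 80 → 44; Band 2 + 40 → 334; Band 3 − 80 → 92; Band 4 − 70 → 244; Band 5 − 80 → 1564
End of period: [44, 334, 92, 244, 1564]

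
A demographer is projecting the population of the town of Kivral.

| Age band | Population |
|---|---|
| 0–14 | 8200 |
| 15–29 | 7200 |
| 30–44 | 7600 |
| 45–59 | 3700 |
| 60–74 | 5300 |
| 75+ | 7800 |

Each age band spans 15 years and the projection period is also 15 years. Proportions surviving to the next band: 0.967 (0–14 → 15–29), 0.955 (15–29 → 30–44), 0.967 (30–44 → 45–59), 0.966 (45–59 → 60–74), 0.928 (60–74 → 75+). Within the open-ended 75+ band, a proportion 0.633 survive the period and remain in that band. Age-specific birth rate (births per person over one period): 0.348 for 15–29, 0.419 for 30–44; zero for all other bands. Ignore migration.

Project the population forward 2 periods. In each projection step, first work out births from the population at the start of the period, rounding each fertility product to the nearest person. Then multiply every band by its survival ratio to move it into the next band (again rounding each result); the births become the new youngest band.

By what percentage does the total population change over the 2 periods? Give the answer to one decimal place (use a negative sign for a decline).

5.6

Numbering the bands 1..6 from youngest to oldest:
[period 1]
Births: 7200 × 0.348 = 2506 ; 7600 × 0.419 = 3184 → 5690
Band 2: 8200 × 0.967 = 7929
Band 3: 7200 × 0.955 = 6876
Band 4: 7600 × 0.967 = 7349
Band 5: 3700 × 0.966 = 3574
Band 6: 5300 × 0.928 + 7800 × 0.633 = 4918 + 4937 = 9855
Giving 5690 / 7929 / 6876 / 7349 / 3574 / 9855.
[period 2]
Births: 7929 × 0.348 = 2759 ; 6876 × 0.419 = 2881 → 5640
Band 2: 5690 × 0.967 = 5502
Band 3: 7929 × 0.955 = 7572
Band 4: 6876 × 0.967 = 6649
Band 5: 7349 × 0.966 = 7099
Band 6: 3574 × 0.928 + 9855 × 0.633 = 3317 + 6238 = 9555
Giving 5640 / 5502 / 7572 / 6649 / 7099 / 9555.
Total: 39800 → 42017; change = 2217; percentage change = 5.6%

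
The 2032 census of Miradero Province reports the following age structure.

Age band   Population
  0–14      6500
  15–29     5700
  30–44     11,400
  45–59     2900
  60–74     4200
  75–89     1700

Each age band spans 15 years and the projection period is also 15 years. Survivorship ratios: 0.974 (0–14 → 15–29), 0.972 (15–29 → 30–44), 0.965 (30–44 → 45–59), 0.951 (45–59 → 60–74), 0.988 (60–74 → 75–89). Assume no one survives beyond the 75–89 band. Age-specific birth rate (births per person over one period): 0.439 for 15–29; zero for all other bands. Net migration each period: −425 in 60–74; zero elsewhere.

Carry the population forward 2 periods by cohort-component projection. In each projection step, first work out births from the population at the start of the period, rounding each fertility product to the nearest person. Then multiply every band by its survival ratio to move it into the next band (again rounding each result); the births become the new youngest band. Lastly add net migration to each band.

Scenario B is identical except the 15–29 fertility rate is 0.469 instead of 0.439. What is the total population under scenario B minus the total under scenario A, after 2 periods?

357

Period 1.
Births: 5700 * 0.439 = 2502
15–29: 6500 * 0.974 = 6331
30–44: 5700 * 0.972 = 5540
45–59: 11400 * 0.965 = 11001
60–74: 2900 * 0.951 = 2758
75–89: 4200 * 0.988 = 4150
Net migration: 60–74 − 425 → 2333
Giving 2502 / 6331 / 5540 / 11001 / 2333 / 4150.
Period 2.
Births: 6331 * 0.439 = 2779
15–29: 2502 * 0.974 = 2437
30–44: 6331 * 0.972 = 6154
45–59: 5540 * 0.965 = 5346
60–74: 11001 * 0.951 = 10462
75–89: 2333 * 0.988 = 2305
Net migration: 60–74 − 425 → 10037
Giving 2779 / 2437 / 6154 / 5346 / 10037 / 2305.
Scenario A total after 2 periods: 29058
Scenario B projection —
Period 1.
Births: 5700 * 0.469 = 2673
15–29: 6500 * 0.974 = 6331
30–44: 5700 * 0.972 = 5540
45–59: 11400 * 0.965 = 11001
60–74: 2900 * 0.951 = 2758
75–89: 4200 * 0.988 = 4150
Net migration: 60–74 − 425 → 2333
Giving 2673 / 6331 / 5540 / 11001 / 2333 / 4150.
Period 2.
Births: 6331 * 0.469 = 2969
15–29: 2673 * 0.974 = 2604
30–44: 6331 * 0.972 = 6154
45–59: 5540 * 0.965 = 5346
60–74: 11001 * 0.951 = 10462
75–89: 2333 * 0.988 = 2305
Net migration: 60–74 − 425 → 10037
Giving 2969 / 2604 / 6154 / 5346 / 10037 / 2305.
Scenario B total after 2 periods: 29415
Difference B − A = 29415 − 29058 = 357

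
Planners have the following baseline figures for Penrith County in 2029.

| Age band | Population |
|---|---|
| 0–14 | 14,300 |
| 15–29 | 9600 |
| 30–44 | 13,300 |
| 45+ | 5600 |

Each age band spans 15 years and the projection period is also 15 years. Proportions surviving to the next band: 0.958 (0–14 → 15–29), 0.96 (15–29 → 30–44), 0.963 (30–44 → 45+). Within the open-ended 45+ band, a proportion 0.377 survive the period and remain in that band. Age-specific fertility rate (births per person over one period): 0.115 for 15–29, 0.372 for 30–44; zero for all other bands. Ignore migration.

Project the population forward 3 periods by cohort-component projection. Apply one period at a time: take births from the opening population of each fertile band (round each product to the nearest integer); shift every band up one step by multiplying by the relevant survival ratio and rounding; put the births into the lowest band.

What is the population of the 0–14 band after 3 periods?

5559

Numbering the groups 1..4 from youngest to oldest:
[period 1]
Births: 9600 × 0.115 = 1104, 13300 × 0.372 = 4948 → 6052
Group 2: 14300 × 0.958 = 13699
Group 3: 9600 × 0.96 = 9216
Group 4: 13300 × 0.963 + 5600 × 0.377 = 12808 + 2111 = 14919
End of period: [6052, 13699, 9216, 14919]
[period 2]
Births: 13699 × 0.115 = 1575, 9216 × 0.372 = 3428 → 5003
Group 2: 6052 × 0.958 = 5798
Group 3: 13699 × 0.96 = 13151
Group 4: 9216 × 0.963 + 14919 × 0.377 = 8875 + 5624 = 14499
End of period: [5003, 5798, 13151, 14499]
[period 3]
Births: 5798 × 0.115 = 667, 13151 × 0.372 = 4892 → 5559
Group 2: 5003 × 0.958 = 4793
Group 3: 5798 × 0.96 = 5566
Group 4: 13151 × 0.963 + 14499 × 0.377 = 12664 + 5466 = 18130
End of period: [5559, 4793, 5566, 18130]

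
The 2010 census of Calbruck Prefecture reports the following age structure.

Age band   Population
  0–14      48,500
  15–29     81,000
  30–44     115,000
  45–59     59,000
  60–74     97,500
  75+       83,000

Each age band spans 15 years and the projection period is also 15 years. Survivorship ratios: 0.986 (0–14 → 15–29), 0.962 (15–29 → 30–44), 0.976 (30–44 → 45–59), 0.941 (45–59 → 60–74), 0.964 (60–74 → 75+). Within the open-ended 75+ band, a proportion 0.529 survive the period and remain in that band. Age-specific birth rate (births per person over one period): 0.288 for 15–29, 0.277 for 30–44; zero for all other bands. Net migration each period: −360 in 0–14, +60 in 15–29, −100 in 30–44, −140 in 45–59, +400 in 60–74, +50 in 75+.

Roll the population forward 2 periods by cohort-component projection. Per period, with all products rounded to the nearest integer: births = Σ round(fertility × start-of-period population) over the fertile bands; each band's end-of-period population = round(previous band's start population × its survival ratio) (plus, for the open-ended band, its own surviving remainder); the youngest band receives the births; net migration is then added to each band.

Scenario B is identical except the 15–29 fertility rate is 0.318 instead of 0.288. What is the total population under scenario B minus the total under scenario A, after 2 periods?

3832

— Period 1 —
Births: 81000 × 0.288 = 23328 ; 115000 × 0.277 = 31855 ⇒ total 55183
15–29: 48500 × 0.986 = 47821
30–44: 81000 × 0.962 = 77922
45–59: 115000 × 0.976 = 112240
60–74: 59000 × 0.941 = 55519
75+: 97500 × 0.964 + 83000 × 0.529 = 93990 + 43907 = 137897
Net migration: 0–14 − 360 → 54823; 15–29 + 60 → 47881; 30–44 − 100 → 77822; 45–59 − 140 → 112100; 60–74 + 400 → 55919; 75+ + 50 → 137947
Population now: 0–14=54823, 15–29=47881, 30–44=77822, 45–59=112100, 60–74=55919, 75+=137947
— Period 2 —
Births: 47881 × 0.288 = 13790 ; 77822 × 0.277 = 21557 ⇒ total 35347
15–29: 54823 × 0.986 = 54055
30–44: 47881 × 0.962 = 46062
45–59: 77822 × 0.976 = 75954
60–74: 112100 × 0.941 = 105486
75+: 55919 × 0.964 + 137947 × 0.529 = 53906 + 72974 = 126880
Net migration: 0–14 − 360 → 34987; 15–29 + 60 → 54115; 30–44 − 100 → 45962; 45–59 − 140 → 75814; 60–74 + 400 → 105886; 75+ + 50 → 126930
Population now: 0–14=34987, 15–29=54115, 30–44=45962, 45–59=75814, 60–74=105886, 75+=126930
Scenario A total after 2 periods: 443694
Scenario B projection —
— Period 1 —
Births: 81000 × 0.318 = 25758 ; 115000 × 0.277 = 31855 ⇒ total 57613
15–29: 48500 × 0.986 = 47821
30–44: 81000 × 0.962 = 77922
45–59: 115000 × 0.976 = 112240
60–74: 59000 × 0.941 = 55519
75+: 97500 × 0.964 + 83000 × 0.529 = 93990 + 43907 = 137897
Net migration: 0–14 − 360 → 57253; 15–29 + 60 → 47881; 30–44 − 100 → 77822; 45–59 − 140 → 112100; 60–74 + 400 → 55919; 75+ + 50 → 137947
Population now: 0–14=57253, 15–29=47881, 30–44=77822, 45–59=112100, 60–74=55919, 75+=137947
— Period 2 —
Births: 47881 × 0.318 = 15226 ; 77822 × 0.277 = 21557 ⇒ total 36783
15–29: 57253 × 0.986 = 56451
30–44: 47881 × 0.962 = 46062
45–59: 77822 × 0.976 = 75954
60–74: 112100 × 0.941 = 105486
75+: 55919 × 0.964 + 137947 × 0.529 = 53906 + 72974 = 126880
Net migration: 0–14 − 360 → 36423; 15–29 + 60 → 56511; 30–44 − 100 → 45962; 45–59 − 140 → 75814; 60–74 + 400 → 105886; 75+ + 50 → 126930
Population now: 0–14=36423, 15–29=56511, 30–44=45962, 45–59=75814, 60–74=105886, 75+=126930
Scenario B total after 2 periods: 447526
Difference B − A = 447526 − 443694 = 3832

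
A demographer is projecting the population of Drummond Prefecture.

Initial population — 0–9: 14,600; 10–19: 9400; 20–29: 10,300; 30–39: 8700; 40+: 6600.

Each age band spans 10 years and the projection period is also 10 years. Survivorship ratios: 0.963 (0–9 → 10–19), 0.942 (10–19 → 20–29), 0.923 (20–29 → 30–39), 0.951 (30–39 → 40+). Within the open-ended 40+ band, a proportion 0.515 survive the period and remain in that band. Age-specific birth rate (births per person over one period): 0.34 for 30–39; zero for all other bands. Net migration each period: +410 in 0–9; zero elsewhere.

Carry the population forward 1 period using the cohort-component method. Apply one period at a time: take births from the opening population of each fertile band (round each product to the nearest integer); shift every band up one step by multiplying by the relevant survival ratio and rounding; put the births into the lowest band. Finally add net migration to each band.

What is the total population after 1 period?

47463

Call the bands 1 to 5, youngest first.
[period 1]
Births: 8700 × 0.34 = 2958
Band 2: 14600 × 0.963 = 14060
Band 3: 9400 × 0.942 = 8855
Band 4: 10300 × 0.923 = 9507
Band 5: 8700 × 0.951 + 6600 × 0.515 = 8274 + 3399 = 11673
Net migration: Band 1 + 410 → 3368
→ [3368, 14060, 8855, 9507, 11673]
Total after period 1: 3368 + 14060 + 8855 + 9507 + 11673 = 47463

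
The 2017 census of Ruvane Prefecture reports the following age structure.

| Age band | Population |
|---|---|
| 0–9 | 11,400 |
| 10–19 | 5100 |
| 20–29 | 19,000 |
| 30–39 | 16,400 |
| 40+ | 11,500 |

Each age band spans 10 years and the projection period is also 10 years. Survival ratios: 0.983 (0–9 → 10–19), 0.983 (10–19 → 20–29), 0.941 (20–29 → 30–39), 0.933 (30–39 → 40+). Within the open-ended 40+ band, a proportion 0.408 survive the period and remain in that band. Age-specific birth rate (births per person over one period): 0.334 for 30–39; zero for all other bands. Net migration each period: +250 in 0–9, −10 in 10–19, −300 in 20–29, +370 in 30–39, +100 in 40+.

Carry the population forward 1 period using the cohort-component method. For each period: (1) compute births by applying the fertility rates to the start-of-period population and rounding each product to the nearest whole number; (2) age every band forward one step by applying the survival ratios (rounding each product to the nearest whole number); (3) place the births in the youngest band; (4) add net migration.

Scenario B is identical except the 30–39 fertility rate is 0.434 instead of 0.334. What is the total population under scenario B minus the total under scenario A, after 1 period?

1640

Period 1:
Births: 16400 × 0.334 = 5478
10–19: 11400 × 0.983 = 11206
20–29: 5100 × 0.983 = 5013
30–39: 19000 × 0.941 = 17879
40+: 16400 × 0.933 + 11500 × 0.408 = 15301 + 4692 = 19993
Net migration: 0–9 + 250 → 5728; 10–19 − 10 → 11196; 20–29 − 300 → 4713; 30–39 + 370 → 18249; 40+ + 100 → 20093
Population now: 0–9=5728, 10–19=11196, 20–29=4713, 30–39=18249, 40+=20093
Scenario A total after 1 period: 59979
Scenario B projection —
Period 1:
Births: 16400 × 0.434 = 7118
10–19: 11400 × 0.983 = 11206
20–29: 5100 × 0.983 = 5013
30–39: 19000 × 0.941 = 17879
40+: 16400 × 0.933 + 11500 × 0.408 = 15301 + 4692 = 19993
Net migration: 0–9 + 250 → 7368; 10–19 − 10 → 11196; 20–29 − 300 → 4713; 30–39 + 370 → 18249; 40+ + 100 → 20093
Population now: 0–9=7368, 10–19=11196, 20–29=4713, 30–39=18249, 40+=20093
Scenario B total after 1 period: 61619
Difference B − A = 61619 − 59979 = 1640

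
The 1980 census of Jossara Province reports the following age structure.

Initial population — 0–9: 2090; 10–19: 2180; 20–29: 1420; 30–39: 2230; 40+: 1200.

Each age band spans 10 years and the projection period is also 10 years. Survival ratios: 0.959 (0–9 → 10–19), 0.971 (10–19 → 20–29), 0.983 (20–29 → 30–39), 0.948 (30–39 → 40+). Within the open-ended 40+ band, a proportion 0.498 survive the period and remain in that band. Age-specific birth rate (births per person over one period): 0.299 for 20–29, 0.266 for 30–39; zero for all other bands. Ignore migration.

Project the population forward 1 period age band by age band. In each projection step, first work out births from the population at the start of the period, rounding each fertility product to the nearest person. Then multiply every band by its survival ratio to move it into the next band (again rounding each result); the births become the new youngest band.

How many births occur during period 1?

1018

(Groups numbered youngest = 1 to oldest = 5.)
Period 1.
Births: 1420 × 0.299 = 425 ; 2230 × 0.266 = 593 — total 1018
Group 2: 2090 × 0.959 = 2004
Group 3: 2180 × 0.971 = 2117
Group 4: 1420 × 0.983 = 1396
Group 5: 2230 × 0.948 + 1200 × 0.498 = 2114 + 598 = 2712
Giving 1018 / 2004 / 2117 / 1396 / 2712.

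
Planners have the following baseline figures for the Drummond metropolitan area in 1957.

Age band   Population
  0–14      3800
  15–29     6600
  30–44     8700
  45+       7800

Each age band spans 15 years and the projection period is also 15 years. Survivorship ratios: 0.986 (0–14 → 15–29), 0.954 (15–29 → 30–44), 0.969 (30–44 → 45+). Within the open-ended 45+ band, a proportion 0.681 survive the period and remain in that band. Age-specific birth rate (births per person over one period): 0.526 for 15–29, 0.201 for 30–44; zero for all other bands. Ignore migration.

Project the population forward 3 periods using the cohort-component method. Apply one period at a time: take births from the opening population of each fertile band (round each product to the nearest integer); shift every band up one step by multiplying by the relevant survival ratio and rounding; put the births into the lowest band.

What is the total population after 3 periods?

(Bands numbered youngest = 1 to oldest = 4.)
Period 1:
Births: 6600 × 0.526 = 3472, 8700 × 0.201 = 1749 — total 5221
Band 2: 3800 × 0.986 = 3747
Band 3: 6600 × 0.954 = 6296
Band 4: 8700 × 0.969 + 7800 × 0.681 = 8430 + 5312 = 13742
Population now: 0–14=5221, 15–29=3747, 30–44=6296, 45+=13742
Period 2:
Births: 3747 × 0.526 = 1971, 6296 × 0.201 = 1265 — total 3236
Band 2: 5221 × 0.986 = 5148
Band 3: 3747 × 0.954 = 3575
Band 4: 6296 × 0.969 + 13742 × 0.681 = 6101 + 9358 = 15459
Population now: 0–14=3236, 15–29=5148, 30–44=3575, 45+=15459
Period 3:
Births: 5148 × 0.526 = 2708, 3575 × 0.201 = 719 — total 3427
Band 2: 3236 × 0.986 = 3191
Band 3: 5148 × 0.954 = 4911
Band 4: 3575 × 0.969 + 15459 × 0.681 = 3464 + 10528 = 13992
Population now: 0–14=3427, 15–29=3191, 30–44=4911, 45+=13992
Total after period 3: 3427 + 3191 + 4911 + 13992 = 25521

25521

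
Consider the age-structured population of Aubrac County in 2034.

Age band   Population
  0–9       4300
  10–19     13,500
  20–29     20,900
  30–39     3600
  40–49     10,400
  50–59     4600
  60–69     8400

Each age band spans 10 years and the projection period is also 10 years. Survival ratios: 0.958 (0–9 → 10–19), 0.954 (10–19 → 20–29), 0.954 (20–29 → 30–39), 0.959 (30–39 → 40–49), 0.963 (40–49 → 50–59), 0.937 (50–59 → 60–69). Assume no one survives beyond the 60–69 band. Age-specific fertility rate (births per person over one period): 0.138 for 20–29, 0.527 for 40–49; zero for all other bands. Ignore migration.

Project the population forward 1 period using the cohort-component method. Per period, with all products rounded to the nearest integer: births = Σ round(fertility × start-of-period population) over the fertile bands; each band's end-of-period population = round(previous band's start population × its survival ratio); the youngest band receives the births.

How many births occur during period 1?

Numbering the groups 1..7 from youngest to oldest:
Period 1.
Births: 20900 × 0.138 = 2884 ; 10400 × 0.527 = 5481 → 8365
Group 2: 4300 × 0.958 = 4119
Group 3: 13500 × 0.954 = 12879
Group 4: 20900 × 0.954 = 19939
Group 5: 3600 × 0.959 = 3452
Group 6: 10400 × 0.963 = 10015
Group 7: 4600 × 0.937 = 4310
Giving 8365 / 4119 / 12879 / 19939 / 3452 / 10015 / 4310.

8365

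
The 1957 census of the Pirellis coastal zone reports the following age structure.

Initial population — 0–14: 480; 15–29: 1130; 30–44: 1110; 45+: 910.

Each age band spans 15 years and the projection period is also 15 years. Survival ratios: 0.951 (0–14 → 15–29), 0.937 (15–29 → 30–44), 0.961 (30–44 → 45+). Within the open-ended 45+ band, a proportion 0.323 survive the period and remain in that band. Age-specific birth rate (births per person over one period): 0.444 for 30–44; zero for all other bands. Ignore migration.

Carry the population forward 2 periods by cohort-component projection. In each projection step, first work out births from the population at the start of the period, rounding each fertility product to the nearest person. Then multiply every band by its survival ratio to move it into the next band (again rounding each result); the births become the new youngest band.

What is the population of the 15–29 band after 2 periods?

469

— Period 1 —
Births: 1110 × 0.444 = 493
15–29: 480 × 0.951 = 456
30–44: 1130 × 0.937 = 1059
45+: 1110 × 0.961 + 910 × 0.323 = 1067 + 294 = 1361
End of period: [493, 456, 1059, 1361]
— Period 2 —
Births: 1059 × 0.444 = 470
15–29: 493 × 0.951 = 469
30–44: 456 × 0.937 = 427
45+: 1059 × 0.961 + 1361 × 0.323 = 1018 + 440 = 1458
End of period: [470, 469, 427, 1458]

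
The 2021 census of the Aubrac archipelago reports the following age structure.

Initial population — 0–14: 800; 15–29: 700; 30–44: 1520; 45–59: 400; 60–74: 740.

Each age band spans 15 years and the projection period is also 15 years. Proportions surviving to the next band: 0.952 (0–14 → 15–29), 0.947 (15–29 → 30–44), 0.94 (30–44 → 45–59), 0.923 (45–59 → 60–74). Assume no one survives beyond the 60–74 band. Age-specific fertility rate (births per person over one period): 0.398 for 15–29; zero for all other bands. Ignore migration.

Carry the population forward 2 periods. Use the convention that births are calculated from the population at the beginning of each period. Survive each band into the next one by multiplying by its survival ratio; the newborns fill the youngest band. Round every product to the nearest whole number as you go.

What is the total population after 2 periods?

Period 1:
Births: 700 * 0.398 = 279
15–29: 800 * 0.952 = 762
30–44: 700 * 0.947 = 663
45–59: 1520 * 0.94 = 1429
60–74: 400 * 0.923 = 369
→ [279, 762, 663, 1429, 369]
Period 2:
Births: 762 * 0.398 = 303
15–29: 279 * 0.952 = 266
30–44: 762 * 0.947 = 722
45–59: 663 * 0.94 = 623
60–74: 1429 * 0.923 = 1319
→ [303, 266, 722, 623, 1319]
Total after period 2: 303 + 266 + 722 + 623 + 1319 = 3233

3233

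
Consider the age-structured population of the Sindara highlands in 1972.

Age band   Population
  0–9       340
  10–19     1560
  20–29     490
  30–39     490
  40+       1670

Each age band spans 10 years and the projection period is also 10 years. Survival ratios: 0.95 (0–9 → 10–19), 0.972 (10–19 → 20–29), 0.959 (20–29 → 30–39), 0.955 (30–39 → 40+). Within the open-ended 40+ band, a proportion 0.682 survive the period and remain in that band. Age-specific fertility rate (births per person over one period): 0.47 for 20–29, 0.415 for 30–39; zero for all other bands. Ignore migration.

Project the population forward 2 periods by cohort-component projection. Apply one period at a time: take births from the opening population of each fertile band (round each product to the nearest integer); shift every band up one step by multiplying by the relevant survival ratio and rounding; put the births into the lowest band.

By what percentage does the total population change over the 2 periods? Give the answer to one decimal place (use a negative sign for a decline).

(Bands numbered youngest = 1 to oldest = 5.)
Period 1:
Births: 490 × 0.47 = 230  |  490 × 0.415 = 203 → 433
Band 2: 340 × 0.95 = 323
Band 3: 1560 × 0.972 = 1516
Band 4: 490 × 0.959 = 470
Band 5: 490 × 0.955 + 1670 × 0.682 = 468 + 1139 = 1607
→ [433, 323, 1516, 470, 1607]
Period 2:
Births: 1516 × 0.47 = 713  |  470 × 0.415 = 195 → 908
Band 2: 433 × 0.95 = 411
Band 3: 323 × 0.972 = 314
Band 4: 1516 × 0.959 = 1454
Band 5: 470 × 0.955 + 1607 × 0.682 = 449 + 1096 = 1545
→ [908, 411, 314, 1454, 1545]
Total: 4550 → 4632; change = 82; percentage change = 1.8%

1.8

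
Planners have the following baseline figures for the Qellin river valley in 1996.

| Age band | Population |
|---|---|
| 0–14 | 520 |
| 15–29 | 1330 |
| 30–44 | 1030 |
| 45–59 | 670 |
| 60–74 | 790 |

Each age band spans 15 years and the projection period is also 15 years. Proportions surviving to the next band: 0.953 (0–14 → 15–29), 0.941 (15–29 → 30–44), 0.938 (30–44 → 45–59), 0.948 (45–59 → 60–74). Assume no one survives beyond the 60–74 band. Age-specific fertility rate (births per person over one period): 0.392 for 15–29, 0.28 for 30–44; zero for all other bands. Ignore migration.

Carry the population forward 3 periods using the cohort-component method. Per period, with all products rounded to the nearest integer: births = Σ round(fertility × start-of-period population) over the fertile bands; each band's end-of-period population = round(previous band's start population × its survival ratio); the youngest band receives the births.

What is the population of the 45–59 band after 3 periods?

438

— Period 1 —
Births: 1330 * 0.392 = 521 ; 1030 * 0.28 = 288 → 809
15–29: 520 * 0.953 = 496
30–44: 1330 * 0.941 = 1252
45–59: 1030 * 0.938 = 966
60–74: 670 * 0.948 = 635
End of period: [809, 496, 1252, 966, 635]
— Period 2 —
Births: 496 * 0.392 = 194 ; 1252 * 0.28 = 351 → 545
15–29: 809 * 0.953 = 771
30–44: 496 * 0.941 = 467
45–59: 1252 * 0.938 = 1174
60–74: 966 * 0.948 = 916
End of period: [545, 771, 467, 1174, 916]
— Period 3 —
Births: 771 * 0.392 = 302 ; 467 * 0.28 = 131 → 433
15–29: 545 * 0.953 = 519
30–44: 771 * 0.941 = 726
45–59: 467 * 0.938 = 438
60–74: 1174 * 0.948 = 1113
End of period: [433, 519, 726, 438, 1113]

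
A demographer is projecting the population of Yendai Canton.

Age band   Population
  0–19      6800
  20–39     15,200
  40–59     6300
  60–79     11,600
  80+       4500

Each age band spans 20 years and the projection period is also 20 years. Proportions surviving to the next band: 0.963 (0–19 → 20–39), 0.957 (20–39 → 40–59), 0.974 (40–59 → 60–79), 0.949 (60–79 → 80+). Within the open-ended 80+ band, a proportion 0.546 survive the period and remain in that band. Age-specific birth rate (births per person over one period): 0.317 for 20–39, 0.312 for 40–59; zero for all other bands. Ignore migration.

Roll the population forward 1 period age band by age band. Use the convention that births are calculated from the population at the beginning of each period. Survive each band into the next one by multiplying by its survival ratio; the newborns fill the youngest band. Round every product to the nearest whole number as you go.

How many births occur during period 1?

Call the groups 1 to 5, youngest first.
After projecting period 1:
Births: 15200 × 0.317 = 4818, 6300 × 0.312 = 1966 → 6784
Group 2: 6800 × 0.963 = 6548
Group 3: 15200 × 0.957 = 14546
Group 4: 6300 × 0.974 = 6136
Group 5: 11600 × 0.949 + 4500 × 0.546 = 11008 + 2457 = 13465
End of period: [6784, 6548, 14546, 6136, 13465]

6784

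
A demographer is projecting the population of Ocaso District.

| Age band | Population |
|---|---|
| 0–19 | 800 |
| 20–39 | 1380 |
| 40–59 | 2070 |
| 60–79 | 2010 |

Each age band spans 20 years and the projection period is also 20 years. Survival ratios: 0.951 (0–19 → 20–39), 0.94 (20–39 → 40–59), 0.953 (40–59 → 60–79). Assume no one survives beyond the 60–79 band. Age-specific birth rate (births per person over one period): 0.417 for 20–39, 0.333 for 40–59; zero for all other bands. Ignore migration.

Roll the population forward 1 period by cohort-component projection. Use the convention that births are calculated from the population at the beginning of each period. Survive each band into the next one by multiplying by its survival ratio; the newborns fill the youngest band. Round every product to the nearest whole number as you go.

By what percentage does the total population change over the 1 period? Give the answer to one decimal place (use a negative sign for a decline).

-15.4

Period 1.
Births: 1380 × 0.417 = 575 ; 2070 × 0.333 = 689 → total 1264
20–39: 800 × 0.951 = 761
40–59: 1380 × 0.94 = 1297
60–79: 2070 × 0.953 = 1973
→ [1264, 761, 1297, 1973]
Total: 6260 → 5295; change = -965; percentage change = -15.4%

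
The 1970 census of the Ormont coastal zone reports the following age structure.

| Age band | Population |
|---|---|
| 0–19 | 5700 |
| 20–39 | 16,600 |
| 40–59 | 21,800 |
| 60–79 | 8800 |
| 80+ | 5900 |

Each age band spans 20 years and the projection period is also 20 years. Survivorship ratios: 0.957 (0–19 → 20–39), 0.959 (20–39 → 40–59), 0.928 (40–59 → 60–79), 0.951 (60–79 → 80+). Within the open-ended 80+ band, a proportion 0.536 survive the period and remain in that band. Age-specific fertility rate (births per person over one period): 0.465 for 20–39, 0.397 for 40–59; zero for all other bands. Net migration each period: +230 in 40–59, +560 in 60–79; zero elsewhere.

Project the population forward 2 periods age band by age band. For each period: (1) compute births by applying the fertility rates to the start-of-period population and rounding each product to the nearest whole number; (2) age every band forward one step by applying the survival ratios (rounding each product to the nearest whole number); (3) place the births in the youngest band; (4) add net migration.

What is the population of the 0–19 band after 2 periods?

[period 1]
Births: 16600 * 0.465 = 7719, 21800 * 0.397 = 8655 ⇒ total 16374
20–39: 5700 * 0.957 = 5455
40–59: 16600 * 0.959 = 15919
60–79: 21800 * 0.928 = 20230
80+: 8800 * 0.951 + 5900 * 0.536 = 8369 + 3162 = 11531
Net migration: 40–59 + 230 → 16149; 60–79 + 560 → 20790
End of period: [16374, 5455, 16149, 20790, 11531]
[period 2]
Births: 5455 * 0.465 = 2537, 16149 * 0.397 = 6411 ⇒ total 8948
20–39: 16374 * 0.957 = 15670
40–59: 5455 * 0.959 = 5231
60–79: 16149 * 0.928 = 14986
80+: 20790 * 0.951 + 11531 * 0.536 = 19771 + 6181 = 25952
Net migration: 40–59 + 230 → 5461; 60–79 + 560 → 15546
End of period: [8948, 15670, 5461, 15546, 25952]

8948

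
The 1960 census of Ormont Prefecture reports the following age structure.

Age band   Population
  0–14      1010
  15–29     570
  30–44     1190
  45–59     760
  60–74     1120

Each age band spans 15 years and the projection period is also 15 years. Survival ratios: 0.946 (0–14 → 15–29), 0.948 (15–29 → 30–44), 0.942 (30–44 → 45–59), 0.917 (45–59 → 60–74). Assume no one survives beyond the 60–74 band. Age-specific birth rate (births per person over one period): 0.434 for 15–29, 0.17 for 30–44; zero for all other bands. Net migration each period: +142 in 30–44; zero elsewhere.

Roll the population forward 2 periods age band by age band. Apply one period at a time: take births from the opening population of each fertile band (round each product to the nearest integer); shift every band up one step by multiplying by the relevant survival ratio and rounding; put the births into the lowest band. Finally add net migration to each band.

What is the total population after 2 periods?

Period 1:
Births: 570 × 0.434 = 247  |  1190 × 0.17 = 202 — total 449
15–29: 1010 × 0.946 = 955
30–44: 570 × 0.948 = 540
45–59: 1190 × 0.942 = 1121
60–74: 760 × 0.917 = 697
Net migration: 30–44 + 142 → 682
End of period: [449, 955, 682, 1121, 697]
Period 2:
Births: 955 × 0.434 = 414  |  682 × 0.17 = 116 — total 530
15–29: 449 × 0.946 = 425
30–44: 955 × 0.948 = 905
45–59: 682 × 0.942 = 642
60–74: 1121 × 0.917 = 1028
Net migration: 30–44 + 142 → 1047
End of period: [530, 425, 1047, 642, 1028]
Total after period 2: 530 + 425 + 1047 + 642 + 1028 = 3672

3672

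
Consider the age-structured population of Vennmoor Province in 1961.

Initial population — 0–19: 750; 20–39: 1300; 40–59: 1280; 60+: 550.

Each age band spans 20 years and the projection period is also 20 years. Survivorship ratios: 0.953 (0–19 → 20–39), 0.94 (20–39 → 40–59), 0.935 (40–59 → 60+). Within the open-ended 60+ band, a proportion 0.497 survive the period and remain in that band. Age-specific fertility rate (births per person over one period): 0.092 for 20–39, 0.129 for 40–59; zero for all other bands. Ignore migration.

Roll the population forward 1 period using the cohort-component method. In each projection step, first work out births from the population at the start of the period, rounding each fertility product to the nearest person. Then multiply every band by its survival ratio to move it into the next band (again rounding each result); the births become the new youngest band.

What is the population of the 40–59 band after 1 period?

1222

After projecting period 1:
Births: 1300 × 0.092 = 120  |  1280 × 0.129 = 165 — total 285
20–39: 750 × 0.953 = 715
40–59: 1300 × 0.94 = 1222
60+: 1280 × 0.935 + 550 × 0.497 = 1197 + 273 = 1470
End of period: [285, 715, 1222, 1470]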